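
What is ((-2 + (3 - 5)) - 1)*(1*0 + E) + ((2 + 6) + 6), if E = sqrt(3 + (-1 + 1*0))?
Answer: 14 - 5*sqrt(2) ≈ 6.9289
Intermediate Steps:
E = sqrt(2) (E = sqrt(3 + (-1 + 0)) = sqrt(3 - 1) = sqrt(2) ≈ 1.4142)
((-2 + (3 - 5)) - 1)*(1*0 + E) + ((2 + 6) + 6) = ((-2 + (3 - 5)) - 1)*(1*0 + sqrt(2)) + ((2 + 6) + 6) = ((-2 - 2) - 1)*(0 + sqrt(2)) + (8 + 6) = (-4 - 1)*sqrt(2) + 14 = -5*sqrt(2) + 14 = 14 - 5*sqrt(2)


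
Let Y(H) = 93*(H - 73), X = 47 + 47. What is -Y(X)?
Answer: -1953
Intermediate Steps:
X = 94
Y(H) = -6789 + 93*H (Y(H) = 93*(-73 + H) = -6789 + 93*H)
-Y(X) = -(-6789 + 93*94) = -(-6789 + 8742) = -1*1953 = -1953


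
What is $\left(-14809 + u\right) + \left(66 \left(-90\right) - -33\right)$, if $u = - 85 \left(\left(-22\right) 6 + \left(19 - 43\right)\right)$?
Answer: $-7456$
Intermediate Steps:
$u = 13260$ ($u = - 85 \left(-132 + \left(19 - 43\right)\right) = - 85 \left(-132 - 24\right) = \left(-85\right) \left(-156\right) = 13260$)
$\left(-14809 + u\right) + \left(66 \left(-90\right) - -33\right) = \left(-14809 + 13260\right) + \left(66 \left(-90\right) - -33\right) = -1549 + \left(-5940 + \left(-7 + 40\right)\right) = -1549 + \left(-5940 + 33\right) = -1549 - 5907 = -7456$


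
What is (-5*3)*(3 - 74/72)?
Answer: -355/12 ≈ -29.583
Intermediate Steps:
(-5*3)*(3 - 74/72) = -15*(3 - 74*1/72) = -15*(3 - 37/36) = -15*71/36 = -355/12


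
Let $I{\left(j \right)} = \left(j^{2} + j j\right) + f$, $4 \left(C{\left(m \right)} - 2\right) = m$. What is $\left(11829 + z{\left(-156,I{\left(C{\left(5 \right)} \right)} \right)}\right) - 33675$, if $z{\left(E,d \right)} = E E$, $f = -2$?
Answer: $2490$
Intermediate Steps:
$C{\left(m \right)} = 2 + \frac{m}{4}$
$I{\left(j \right)} = -2 + 2 j^{2}$ ($I{\left(j \right)} = \left(j^{2} + j j\right) - 2 = \left(j^{2} + j^{2}\right) - 2 = 2 j^{2} - 2 = -2 + 2 j^{2}$)
$z{\left(E,d \right)} = E^{2}$
$\left(11829 + z{\left(-156,I{\left(C{\left(5 \right)} \right)} \right)}\right) - 33675 = \left(11829 + \left(-156\right)^{2}\right) - 33675 = \left(11829 + 24336\right) - 33675 = 36165 - 33675 = 2490$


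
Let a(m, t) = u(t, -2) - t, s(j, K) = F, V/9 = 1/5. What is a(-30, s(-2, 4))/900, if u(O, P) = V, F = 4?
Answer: -11/4500 ≈ -0.0024444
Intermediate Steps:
V = 9/5 ≈ 1.8000
s(j, K) = 4
u(O, P) = 9/5
a(m, t) = 9/5 - t
a(-30, s(-2, 4))/900 = (9/5 - 1*4)/900 = (9/5 - 4)*(1/900) = -11/5*1/900 = -11/4500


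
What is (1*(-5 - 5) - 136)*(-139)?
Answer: 20294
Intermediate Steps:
(1*(-5 - 5) - 136)*(-139) = (1*(-10) - 136)*(-139) = (-10 - 136)*(-139) = -146*(-139) = 20294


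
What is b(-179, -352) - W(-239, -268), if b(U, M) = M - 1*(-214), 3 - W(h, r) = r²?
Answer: 71683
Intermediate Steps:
W(h, r) = 3 - r²
b(U, M) = 214 + M (b(U, M) = M + 214 = 214 + M)
b(-179, -352) - W(-239, -268) = (214 - 352) - (3 - 1*(-268)²) = -138 - (3 - 1*71824) = -138 - (3 - 71824) = -138 - 1*(-71821) = -138 + 71821 = 71683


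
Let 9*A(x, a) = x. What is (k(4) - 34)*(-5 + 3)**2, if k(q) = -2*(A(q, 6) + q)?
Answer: -1544/9 ≈ -171.56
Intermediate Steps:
A(x, a) = x/9
k(q) = -20*q/9 (k(q) = -2*(q/9 + q) = -20*q/9)
(k(4) - 34)*(-5 + 3)**2 = (-20/9*4 - 34)*(-5 + 3)**2 = (-80/9 - 34)*(-2)**2 = -386/9*4 = -1544/9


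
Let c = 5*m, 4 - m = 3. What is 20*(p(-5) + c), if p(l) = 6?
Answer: 220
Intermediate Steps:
m = 1 (m = 4 - 1*3 = 4 - 3 = 1)
c = 5 (c = 5*1 = 5)
20*(p(-5) + c) = 20*(6 + 5) = 20*11 = 220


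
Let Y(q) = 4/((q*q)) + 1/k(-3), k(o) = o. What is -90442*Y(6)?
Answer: 180884/9 ≈ 20098.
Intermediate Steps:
Y(q) = -1/3 + 4/q**2 (Y(q) = 4/((q*q)) + 1/(-3) = 4/(q**2) + 1*(-1/3) = 4/q**2 - 1/3 = -1/3 + 4/q**2)
-90442*Y(6) = -90442*(-1/3 + 4/6**2) = -90442*(-1/3 + 4*(1/36)) = -90442*(-1/3 + 1/9) = -90442*(-2/9) = 180884/9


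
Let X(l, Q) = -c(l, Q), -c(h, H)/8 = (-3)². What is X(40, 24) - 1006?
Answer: -934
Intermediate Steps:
c(h, H) = -72 (c(h, H) = -8*(-3)² = -8*9 = -72)
X(l, Q) = 72 (X(l, Q) = -1*(-72) = 72)
X(40, 24) - 1006 = 72 - 1006 = -934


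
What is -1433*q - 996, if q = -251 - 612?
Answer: 1235683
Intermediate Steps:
q = -863
-1433*q - 996 = -1433*(-863) - 996 = 1236679 - 996 = 1235683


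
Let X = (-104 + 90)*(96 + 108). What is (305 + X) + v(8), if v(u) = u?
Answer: -2543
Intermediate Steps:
X = -2856 (X = -14*204 = -2856)
(305 + X) + v(8) = (305 - 2856) + 8 = -2551 + 8 = -2543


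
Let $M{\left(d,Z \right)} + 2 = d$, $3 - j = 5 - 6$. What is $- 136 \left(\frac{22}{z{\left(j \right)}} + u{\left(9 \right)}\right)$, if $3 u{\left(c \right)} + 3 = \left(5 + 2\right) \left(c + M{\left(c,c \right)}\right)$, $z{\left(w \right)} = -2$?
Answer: $- \frac{10336}{3} \approx -3445.3$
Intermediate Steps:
$j = 4$ ($j = 3 - \left(5 - 6\right) = 3 - -1 = 3 + 1 = 4$)
$M{\left(d,Z \right)} = -2 + d$
$u{\left(c \right)} = - \frac{17}{3} + \frac{14 c}{3}$ ($u{\left(c \right)} = -1 + \frac{\left(5 + 2\right) \left(c + \left(-2 + c\right)\right)}{3} = -1 + \frac{7 \left(-2 + 2 c\right)}{3} = -1 + \frac{-14 + 14 c}{3} = -1 + \left(- \frac{14}{3} + \frac{14 c}{3}\right) = - \frac{17}{3} + \frac{14 c}{3}$)
$- 136 \left(\frac{22}{z{\left(j \right)}} + u{\left(9 \right)}\right) = - 136 \left(\frac{22}{-2} + \left(- \frac{17}{3} + \frac{14}{3} \cdot 9\right)\right) = - 136 \left(22 \left(- \frac{1}{2}\right) + \left(- \frac{17}{3} + 42\right)\right) = - 136 \left(-11 + \frac{109}{3}\right) = \left(-136\right) \frac{76}{3} = - \frac{10336}{3}$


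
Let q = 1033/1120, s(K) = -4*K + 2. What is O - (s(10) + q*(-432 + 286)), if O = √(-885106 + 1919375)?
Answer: 96689/560 + √1034269 ≈ 1189.6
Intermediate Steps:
s(K) = 2 - 4*K
q = 1033/1120 (q = 1033*(1/1120) = 1033/1120 ≈ 0.92232)
O = √1034269 ≈ 1017.0
O - (s(10) + q*(-432 + 286)) = √1034269 - ((2 - 4*10) + 1033*(-432 + 286)/1120) = √1034269 - ((2 - 40) + (1033/1120)*(-146)) = √1034269 - (-38 - 75409/560) = √1034269 - 1*(-96689/560) = √1034269 + 96689/560 = 96689/560 + √1034269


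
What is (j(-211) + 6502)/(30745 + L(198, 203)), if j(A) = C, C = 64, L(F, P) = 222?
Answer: 6566/30967 ≈ 0.21203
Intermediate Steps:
j(A) = 64
(j(-211) + 6502)/(30745 + L(198, 203)) = (64 + 6502)/(30745 + 222) = 6566/30967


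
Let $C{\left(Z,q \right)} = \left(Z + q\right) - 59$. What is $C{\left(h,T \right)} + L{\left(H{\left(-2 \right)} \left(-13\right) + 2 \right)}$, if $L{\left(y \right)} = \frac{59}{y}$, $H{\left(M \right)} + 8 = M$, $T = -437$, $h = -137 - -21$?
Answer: $- \frac{80725}{132} \approx -611.55$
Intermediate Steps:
$h = -116$ ($h = -137 + 21 = -116$)
$C{\left(Z,q \right)} = -59 + Z + q$
$H{\left(M \right)} = -8 + M$
$C{\left(h,T \right)} + L{\left(H{\left(-2 \right)} \left(-13\right) + 2 \right)} = \left(-59 - 116 - 437\right) + \frac{59}{\left(-8 - 2\right) \left(-13\right) + 2} = -612 + \frac{59}{\left(-10\right) \left(-13\right) + 2} = -612 + \frac{59}{130 + 2} = -612 + \frac{59}{132} = - \frac{80725}{132}$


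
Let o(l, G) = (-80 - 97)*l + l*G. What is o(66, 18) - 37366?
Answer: -47860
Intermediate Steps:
o(l, G) = -177*l + G*l
o(66, 18) - 37366 = 66*(-177 + 18) - 37366 = 66*(-159) - 37366 = -10494 - 37366 = -47860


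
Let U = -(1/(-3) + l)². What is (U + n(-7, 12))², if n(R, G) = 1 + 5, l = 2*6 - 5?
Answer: 119716/81 ≈ 1478.0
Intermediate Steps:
l = 7 (l = 12 - 5 = 7)
n(R, G) = 6
U = -400/9 (U = -(1/(-3) + 7)² = -(-⅓ + 7)² = -(20/3)² = -1*400/9 = -400/9 ≈ -44.444)
(U + n(-7, 12))² = (-400/9 + 6)² = (-346/9)² = 119716/81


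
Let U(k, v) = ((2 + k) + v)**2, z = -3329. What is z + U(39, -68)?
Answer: -2600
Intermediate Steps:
U(k, v) = (2 + k + v)**2
z + U(39, -68) = -3329 + (2 + 39 - 68)**2 = -3329 + (-27)**2 = -3329 + 729 = -2600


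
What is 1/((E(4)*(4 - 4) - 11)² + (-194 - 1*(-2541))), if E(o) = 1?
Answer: 1/2468 ≈ 0.00040519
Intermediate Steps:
1/((E(4)*(4 - 4) - 11)² + (-194 - 1*(-2541))) = 1/((1*(4 - 4) - 11)² + (-194 - 1*(-2541))) = 1/((1*0 - 11)² + (-194 + 2541)) = 1/((0 - 11)² + 2347) = 1/((-11)² + 2347) = 1/(121 + 2347) = 1/2468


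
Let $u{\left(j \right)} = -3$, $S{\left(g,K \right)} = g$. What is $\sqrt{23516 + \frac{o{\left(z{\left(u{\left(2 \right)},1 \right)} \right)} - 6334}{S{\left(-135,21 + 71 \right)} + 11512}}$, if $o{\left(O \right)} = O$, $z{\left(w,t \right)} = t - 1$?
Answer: $\frac{7 \sqrt{62117305054}}{11377} \approx 153.35$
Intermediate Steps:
$z{\left(w,t \right)} = -1 + t$
$\sqrt{23516 + \frac{o{\left(z{\left(u{\left(2 \right)},1 \right)} \right)} - 6334}{S{\left(-135,21 + 71 \right)} + 11512}} = \sqrt{23516 + \frac{\left(-1 + 1\right) - 6334}{-135 + 11512}} = \sqrt{23516 + \frac{0 - 6334}{11377}} = \sqrt{23516 - \frac{6334}{11377}} = \sqrt{\frac{267535198}{11377}} = \frac{7 \sqrt{62117305054}}{11377}$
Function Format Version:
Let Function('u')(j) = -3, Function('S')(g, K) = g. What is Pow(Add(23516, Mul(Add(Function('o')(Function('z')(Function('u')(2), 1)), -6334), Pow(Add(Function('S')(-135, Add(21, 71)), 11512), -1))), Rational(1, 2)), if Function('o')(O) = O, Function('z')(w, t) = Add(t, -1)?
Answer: Mul(Rational(7, 11377), Pow(62117305054, Rational(1, 2))) ≈ 153.35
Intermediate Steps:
Function('z')(w, t) = Add(-1, t)
Pow(Add(23516, Mul(Add(Function('o')(Function('z')(Function('u')(2), 1)), -6334), Pow(Add(Function('S')(-135, Add(21, 71)), 11512), -1))), Rational(1, 2)) = Pow(Add(23516, Mul(Add(Add(-1, 1), -6334), Pow(Add(-135, 11512), -1))), Rational(1, 2)) = Pow(Add(23516, Mul(Add(0, -6334), Pow(11377, -1))), Rational(1, 2)) = Pow(Add(23516, Mul(-6334, Rational(1, 11377))), Rational(1, 2)) = Pow(Add(23516, Rational(-6334, 11377)), Rational(1, 2)) = Pow(Rational(267535198, 11377), Rational(1, 2)) = Mul(Rational(7, 11377), Pow(62117305054, Rational(1, 2)))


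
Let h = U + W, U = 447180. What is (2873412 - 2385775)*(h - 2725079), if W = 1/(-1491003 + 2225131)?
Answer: -815460451484991227/734128 ≈ -1.1108e+12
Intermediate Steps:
W = 1/734128 ≈ 1.3622e-6
h = 328287359041/734128 (h = 447180 + 1/734128 = 328287359041/734128 ≈ 4.4718e+5)
(2873412 - 2385775)*(h - 2725079) = (2873412 - 2385775)*(328287359041/734128 - 2725079) = 487637*(-1672269437071/734128) = -815460451484991227/734128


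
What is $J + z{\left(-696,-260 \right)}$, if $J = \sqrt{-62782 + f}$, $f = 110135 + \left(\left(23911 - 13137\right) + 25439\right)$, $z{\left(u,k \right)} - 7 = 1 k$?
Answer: $-253 + \sqrt{83566} \approx 36.078$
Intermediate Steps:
$z{\left(u,k \right)} = 7 + k$ ($z{\left(u,k \right)} = 7 + 1 k = 7 + k$)
$f = 146348$ ($f = 110135 + \left(10774 + 25439\right) = 110135 + 36213 = 146348$)
$J = \sqrt{83566}$ ($J = \sqrt{-62782 + 146348} = \sqrt{83566} \approx 289.08$)
$J + z{\left(-696,-260 \right)} = \sqrt{83566} + \left(7 - 260\right) = \sqrt{83566} - 253 = -253 + \sqrt{83566}$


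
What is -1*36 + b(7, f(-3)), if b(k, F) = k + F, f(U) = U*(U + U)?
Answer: -11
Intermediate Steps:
f(U) = 2*U² (f(U) = U*(2*U) = 2*U²)
b(k, F) = F + k
-1*36 + b(7, f(-3)) = -1*36 + (2*(-3)² + 7) = -36 + (2*9 + 7) = -36 + (18 + 7) = -36 + 25 = -11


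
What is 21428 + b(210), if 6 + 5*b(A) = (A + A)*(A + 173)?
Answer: 267994/5 ≈ 53599.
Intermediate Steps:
b(A) = -6/5 + 2*A*(173 + A)/5 (b(A) = -6/5 + ((A + A)*(A + 173))/5 = -6/5 + ((2*A)*(173 + A))/5 = -6/5 + (2*A*(173 + A))/5 = -6/5 + 2*A*(173 + A)/5)
21428 + b(210) = 21428 + (-6/5 + (2/5)*210**2 + (346/5)*210) = 21428 + (-6/5 + (2/5)*44100 + 14532) = 21428 + (-6/5 + 17640 + 14532) = 21428 + 160854/5 = 267994/5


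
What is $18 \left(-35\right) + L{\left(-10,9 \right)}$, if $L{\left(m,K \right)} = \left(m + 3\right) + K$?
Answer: $-628$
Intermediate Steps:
$L{\left(m,K \right)} = 3 + K + m$ ($L{\left(m,K \right)} = \left(3 + m\right) + K = 3 + K + m$)
$18 \left(-35\right) + L{\left(-10,9 \right)} = 18 \left(-35\right) + \left(3 + 9 - 10\right) = -630 + 2 = -628$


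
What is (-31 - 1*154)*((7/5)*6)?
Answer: -1554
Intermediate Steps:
(-31 - 1*154)*((7/5)*6) = (-31 - 154)*((7*(⅕))*6) = -259*6 = -185*42/5 = -1554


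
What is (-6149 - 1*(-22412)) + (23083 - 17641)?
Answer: 21705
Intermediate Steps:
(-6149 - 1*(-22412)) + (23083 - 17641) = (-6149 + 22412) + 5442 = 16263 + 5442 = 21705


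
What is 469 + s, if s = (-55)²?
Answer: 3494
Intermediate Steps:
s = 3025
469 + s = 469 + 3025 = 3494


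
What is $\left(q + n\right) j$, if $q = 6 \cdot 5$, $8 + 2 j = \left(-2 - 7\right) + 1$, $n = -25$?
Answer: $-40$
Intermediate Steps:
$j = -8$ ($j = -4 + \frac{\left(-2 - 7\right) + 1}{2} = -4 + \frac{-9 + 1}{2} = -4 + \frac{1}{2} \left(-8\right) = -4 - 4 = -8$)
$q = 30$
$\left(q + n\right) j = \left(30 - 25\right) \left(-8\right) = 5 \left(-8\right) = -40$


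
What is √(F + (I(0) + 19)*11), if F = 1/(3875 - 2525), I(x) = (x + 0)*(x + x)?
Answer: √1692906/90 ≈ 14.457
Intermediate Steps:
I(x) = 2*x² (I(x) = x*(2*x) = 2*x²)
F = 1/1350 ≈ 0.00074074
√(F + (I(0) + 19)*11) = √(1/1350 + (2*0² + 19)*11) = √(1/1350 + (2*0 + 19)*11) = √(1/1350 + (0 + 19)*11) = √(1/1350 + 19*11) = √(1/1350 + 209) = √(282151/1350) = √1692906/90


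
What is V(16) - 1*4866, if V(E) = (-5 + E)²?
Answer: -4745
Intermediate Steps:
V(16) - 1*4866 = (-5 + 16)² - 1*4866 = 11² - 4866 = 121 - 4866 = -4745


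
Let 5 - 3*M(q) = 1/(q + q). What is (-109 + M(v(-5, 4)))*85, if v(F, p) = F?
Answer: -18241/2 ≈ -9120.5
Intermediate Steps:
M(q) = 5/3 - 1/(6*q) (M(q) = 5/3 - 1/(3*(q + q)) = 5/3 - 1/(2*q)/3 = 5/3 - 1/(6*q))
(-109 + M(v(-5, 4)))*85 = (-109 + (⅙)*(-1 + 10*(-5))/(-5))*85 = (-109 + (⅙)*(-⅕)*(-1 - 50))*85 = (-109 + (⅙)*(-⅕)*(-51))*85 = (-109 + 17/10)*85 = -1073/10*85 = -18241/2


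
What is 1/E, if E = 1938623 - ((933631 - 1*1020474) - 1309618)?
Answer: 1/3335084 ≈ 2.9984e-7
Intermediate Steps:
E = 3335084 (E = 1938623 - ((933631 - 1020474) - 1309618) = 1938623 - (-86843 - 1309618) = 1938623 - 1*(-1396461) = 1938623 + 1396461 = 3335084)
1/E = 1/3335084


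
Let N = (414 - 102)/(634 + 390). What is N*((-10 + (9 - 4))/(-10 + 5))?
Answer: 39/128 ≈ 0.30469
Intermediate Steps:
N = 39/128 (N = 312/1024 = 312*(1/1024) = 39/128 ≈ 0.30469)
N*((-10 + (9 - 4))/(-10 + 5)) = 39*((-10 + (9 - 4))/(-10 + 5))/128 = 39*((-10 + 5)/(-5))/128 = 39*(-5*(-1/5))/128 = (39/128)*1 = 39/128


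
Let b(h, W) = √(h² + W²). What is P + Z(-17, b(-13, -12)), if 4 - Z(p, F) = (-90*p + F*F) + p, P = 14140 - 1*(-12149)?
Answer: 24467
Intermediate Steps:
P = 26289 (P = 14140 + 12149 = 26289)
b(h, W) = √(W² + h²)
Z(p, F) = 4 - F² + 89*p (Z(p, F) = 4 - ((-90*p + F*F) + p) = 4 - ((-90*p + F²) + p) = 4 - ((F² - 90*p) + p) = 4 - (F² - 89*p) = 4 + (-F² + 89*p) = 4 - F² + 89*p)
P + Z(-17, b(-13, -12)) = 26289 + (4 - (√((-12)² + (-13)²))² + 89*(-17)) = 26289 + (4 - (√(144 + 169))² - 1513) = 26289 + (4 - (√313)² - 1513) = 26289 + (4 - 1*313 - 1513) = 26289 + (4 - 313 - 1513) = 26289 - 1822 = 24467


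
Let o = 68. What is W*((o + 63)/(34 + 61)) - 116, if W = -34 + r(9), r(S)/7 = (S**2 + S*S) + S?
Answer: 141333/95 ≈ 1487.7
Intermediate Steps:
r(S) = 7*S + 14*S**2 (r(S) = 7*((S**2 + S*S) + S) = 7*((S**2 + S**2) + S) = 7*(2*S**2 + S) = 7*(S + 2*S**2) = 7*S + 14*S**2)
W = 1163 (W = -34 + 7*9*(1 + 2*9) = -34 + 7*9*(1 + 18) = -34 + 7*9*19 = -34 + 1197 = 1163)
W*((o + 63)/(34 + 61)) - 116 = 1163*((68 + 63)/(34 + 61)) - 116 = 1163*(131/95) - 116 = 152353/95 - 116 = 141333/95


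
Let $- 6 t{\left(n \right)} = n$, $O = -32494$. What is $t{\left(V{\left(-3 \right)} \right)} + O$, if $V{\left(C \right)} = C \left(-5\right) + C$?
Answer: $-32496$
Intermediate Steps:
$V{\left(C \right)} = - 4 C$ ($V{\left(C \right)} = - 5 C + C = - 4 C$)
$t{\left(n \right)} = - \frac{n}{6}$
$t{\left(V{\left(-3 \right)} \right)} + O = - \frac{\left(-4\right) \left(-3\right)}{6} - 32494 = \left(- \frac{1}{6}\right) 12 - 32494 = -2 - 32494 = -32496$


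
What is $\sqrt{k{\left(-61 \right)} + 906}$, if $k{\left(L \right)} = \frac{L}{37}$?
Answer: $\frac{\sqrt{1238057}}{37} \approx 30.072$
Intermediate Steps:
$k{\left(L \right)} = \frac{L}{37}$
$\sqrt{k{\left(-61 \right)} + 906} = \sqrt{\frac{1}{37} \left(-61\right) + 906} = \sqrt{- \frac{61}{37} + 906} = \sqrt{\frac{33461}{37}} = \frac{\sqrt{1238057}}{37}$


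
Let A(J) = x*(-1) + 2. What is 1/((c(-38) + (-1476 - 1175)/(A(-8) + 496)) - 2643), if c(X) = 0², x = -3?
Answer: -501/1326794 ≈ -0.00037760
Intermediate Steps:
A(J) = 5 (A(J) = -3*(-1) + 2 = 3 + 2 = 5)
c(X) = 0
1/((c(-38) + (-1476 - 1175)/(A(-8) + 496)) - 2643) = 1/((0 + (-1476 - 1175)/(5 + 496)) - 2643) = 1/((0 - 2651/501) - 2643) = 1/(-2651/501 - 2643) = 1/(-1326794/501) = -501/1326794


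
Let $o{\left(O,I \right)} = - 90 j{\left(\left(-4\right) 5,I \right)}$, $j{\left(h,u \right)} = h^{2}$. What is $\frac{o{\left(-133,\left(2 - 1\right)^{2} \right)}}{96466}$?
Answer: $- \frac{18000}{48233} \approx -0.37319$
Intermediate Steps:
$o{\left(O,I \right)} = -36000$ ($o{\left(O,I \right)} = - 90 \left(\left(-4\right) 5\right)^{2} = - 90 \left(-20\right)^{2} = \left(-90\right) 400 = -36000$)
$\frac{o{\left(-133,\left(2 - 1\right)^{2} \right)}}{96466} = - \frac{36000}{96466} = \left(-36000\right) \frac{1}{96466} = - \frac{18000}{48233}$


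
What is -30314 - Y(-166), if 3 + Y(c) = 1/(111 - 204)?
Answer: -2818922/93 ≈ -30311.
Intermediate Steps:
Y(c) = -280/93 (Y(c) = -3 + 1/(111 - 204) = -3 + 1/(-93) = -3 - 1/93 = -280/93)
-30314 - Y(-166) = -30314 - 1*(-280/93) = -30314 + 280/93 = -2818922/93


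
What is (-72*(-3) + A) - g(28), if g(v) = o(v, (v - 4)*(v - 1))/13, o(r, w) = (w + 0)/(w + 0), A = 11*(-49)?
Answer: -4200/13 ≈ -323.08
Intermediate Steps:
A = -539
o(r, w) = 1 (o(r, w) = w/w = 1)
g(v) = 1/13
(-72*(-3) + A) - g(28) = (-72*(-3) - 539) - 1*1/13 = (216 - 539) - 1/13 = -323 - 1/13 = -4200/13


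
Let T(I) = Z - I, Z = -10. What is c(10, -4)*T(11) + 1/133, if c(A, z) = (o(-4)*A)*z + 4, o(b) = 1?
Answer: 100549/133 ≈ 756.01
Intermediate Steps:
c(A, z) = 4 + A*z (c(A, z) = (1*A)*z + 4 = A*z + 4 = 4 + A*z)
T(I) = -10 - I
c(10, -4)*T(11) + 1/133 = (4 + 10*(-4))*(-10 - 1*11) + 1/133 = (4 - 40)*(-10 - 11) + 1/133 = -36*(-21) + 1/133 = 756 + 1/133 = 100549/133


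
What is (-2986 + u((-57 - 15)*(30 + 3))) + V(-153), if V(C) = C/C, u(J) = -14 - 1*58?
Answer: -3057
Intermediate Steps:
u(J) = -72 (u(J) = -14 - 58 = -72)
V(C) = 1
(-2986 + u((-57 - 15)*(30 + 3))) + V(-153) = (-2986 - 72) + 1 = -3058 + 1 = -3057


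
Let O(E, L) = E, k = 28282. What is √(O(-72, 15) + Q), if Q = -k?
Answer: I*√28354 ≈ 168.39*I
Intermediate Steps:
Q = -28282 (Q = -1*28282 = -28282)
√(O(-72, 15) + Q) = √(-72 - 28282) = √(-28354) = I*√28354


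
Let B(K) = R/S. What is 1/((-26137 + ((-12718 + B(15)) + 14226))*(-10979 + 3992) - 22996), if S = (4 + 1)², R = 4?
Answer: 25/4301467727 ≈ 5.8120e-9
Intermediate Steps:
S = 25 (S = 5² = 25)
B(K) = 4/25
1/((-26137 + ((-12718 + B(15)) + 14226))*(-10979 + 3992) - 22996) = 1/((-26137 + ((-12718 + 4/25) + 14226))*(-10979 + 3992) - 22996) = 1/((-26137 + (-317946/25 + 14226))*(-6987) - 22996) = 1/((-26137 + 37704/25)*(-6987) - 22996) = 1/(-615721/25*(-6987) - 22996) = 1/(4302042627/25 - 22996) = 1/(4301467727/25) = 25/4301467727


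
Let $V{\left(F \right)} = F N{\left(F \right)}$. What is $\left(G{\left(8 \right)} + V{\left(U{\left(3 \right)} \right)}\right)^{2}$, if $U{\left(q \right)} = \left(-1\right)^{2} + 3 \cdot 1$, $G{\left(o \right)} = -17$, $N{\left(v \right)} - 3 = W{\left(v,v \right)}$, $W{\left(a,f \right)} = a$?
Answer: $121$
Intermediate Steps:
$N{\left(v \right)} = 3 + v$
$U{\left(q \right)} = 4$ ($U{\left(q \right)} = 1 + 3 = 4$)
$V{\left(F \right)} = F \left(3 + F\right)$
$\left(G{\left(8 \right)} + V{\left(U{\left(3 \right)} \right)}\right)^{2} = \left(-17 + 4 \left(3 + 4\right)\right)^{2} = \left(-17 + 4 \cdot 7\right)^{2} = \left(-17 + 28\right)^{2} = 11^{2} = 121$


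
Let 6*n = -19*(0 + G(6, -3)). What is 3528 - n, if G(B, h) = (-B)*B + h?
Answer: 6809/2 ≈ 3404.5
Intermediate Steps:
G(B, h) = h - B² (G(B, h) = -B² + h = h - B²)
n = 247/2 (n = (-19*(0 + (-3 - 1*6²)))/6 = (-19*(0 + (-3 - 1*36)))/6 = (-19*(0 + (-3 - 36)))/6 = (-19*(0 - 39))/6 = (-19*(-39))/6 = (⅙)*741 = 247/2 ≈ 123.50)
3528 - n = 3528 - 1*247/2 = 3528 - 247/2 = 6809/2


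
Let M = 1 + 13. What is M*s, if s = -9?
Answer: -126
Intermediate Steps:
M = 14
M*s = 14*(-9) = -126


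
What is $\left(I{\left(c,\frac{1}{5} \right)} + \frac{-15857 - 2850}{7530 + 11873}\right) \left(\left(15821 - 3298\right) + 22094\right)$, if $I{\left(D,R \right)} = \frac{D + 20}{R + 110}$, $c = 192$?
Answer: $\frac{355157369391}{10691053} \approx 33220.0$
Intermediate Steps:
$I{\left(D,R \right)} = \frac{20 + D}{110 + R}$
$\left(I{\left(c,\frac{1}{5} \right)} + \frac{-15857 - 2850}{7530 + 11873}\right) \left(\left(15821 - 3298\right) + 22094\right) = \left(\frac{20 + 192}{110 + \frac{1}{5}} + \frac{-15857 - 2850}{7530 + 11873}\right) \left(\left(15821 - 3298\right) + 22094\right) = \left(\frac{1}{110 + \frac{1}{5}} \cdot 212 - \frac{18707}{19403}\right) \left(12523 + 22094\right) = \left(\frac{1}{\frac{551}{5}} \cdot 212 - \frac{18707}{19403}\right) 34617 = \left(\frac{5}{551} \cdot 212 - \frac{18707}{19403}\right) 34617 = \left(\frac{1060}{551} - \frac{18707}{19403}\right) 34617 = \frac{10259623}{10691053} \cdot 34617 = \frac{355157369391}{10691053}$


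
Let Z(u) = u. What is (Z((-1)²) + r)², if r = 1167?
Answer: 1364224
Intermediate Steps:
(Z((-1)²) + r)² = ((-1)² + 1167)² = (1 + 1167)² = 1168² = 1364224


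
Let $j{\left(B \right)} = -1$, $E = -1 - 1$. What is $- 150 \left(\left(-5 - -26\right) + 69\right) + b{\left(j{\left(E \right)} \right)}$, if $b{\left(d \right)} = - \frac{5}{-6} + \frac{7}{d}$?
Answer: $- \frac{81037}{6} \approx -13506.0$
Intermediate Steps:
$E = -2$ ($E = -1 - 1 = -2$)
$b{\left(d \right)} = \frac{5}{6} + \frac{7}{d}$ ($b{\left(d \right)} = \left(-5\right) \left(- \frac{1}{6}\right) + \frac{7}{d} = \frac{5}{6} + \frac{7}{d}$)
$- 150 \left(\left(-5 - -26\right) + 69\right) + b{\left(j{\left(E \right)} \right)} = - 150 \left(\left(-5 - -26\right) + 69\right) + \left(\frac{5}{6} + \frac{7}{-1}\right) = - 150 \left(\left(-5 + 26\right) + 69\right) + \left(\frac{5}{6} + 7 \left(-1\right)\right) = - 150 \left(21 + 69\right) + \left(\frac{5}{6} - 7\right) = \left(-150\right) 90 - \frac{37}{6} = -13500 - \frac{37}{6} = - \frac{81037}{6}$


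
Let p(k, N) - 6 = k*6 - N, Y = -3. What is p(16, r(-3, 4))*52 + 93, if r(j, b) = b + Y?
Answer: 5345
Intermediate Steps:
r(j, b) = -3 + b (r(j, b) = b - 3 = -3 + b)
p(k, N) = 6 - N + 6*k (p(k, N) = 6 + (k*6 - N) = 6 + (6*k - N) = 6 + (-N + 6*k) = 6 - N + 6*k)
p(16, r(-3, 4))*52 + 93 = (6 - (-3 + 4) + 6*16)*52 + 93 = (6 - 1*1 + 96)*52 + 93 = (6 - 1 + 96)*52 + 93 = 101*52 + 93 = 5252 + 93 = 5345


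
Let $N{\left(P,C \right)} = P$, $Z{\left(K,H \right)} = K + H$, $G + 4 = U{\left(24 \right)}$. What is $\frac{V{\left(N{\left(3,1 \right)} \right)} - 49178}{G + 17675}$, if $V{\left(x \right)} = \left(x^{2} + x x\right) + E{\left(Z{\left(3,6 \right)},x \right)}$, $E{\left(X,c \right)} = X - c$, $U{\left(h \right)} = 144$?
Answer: $- \frac{7022}{2545} \approx -2.7591$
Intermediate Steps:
$G = 140$ ($G = -4 + 144 = 140$)
$Z{\left(K,H \right)} = H + K$
$V{\left(x \right)} = 9 - x + 2 x^{2}$ ($V{\left(x \right)} = \left(x^{2} + x x\right) - \left(-9 + x\right) = \left(x^{2} + x^{2}\right) - \left(-9 + x\right) = 2 x^{2} - \left(-9 + x\right) = 9 - x + 2 x^{2}$)
$\frac{V{\left(N{\left(3,1 \right)} \right)} - 49178}{G + 17675} = \frac{\left(9 - 3 + 2 \cdot 3^{2}\right) - 49178}{140 + 17675} = \frac{\left(9 - 3 + 2 \cdot 9\right) - 49178}{17815} = \left(\left(9 - 3 + 18\right) - 49178\right) \frac{1}{17815} = \left(24 - 49178\right) \frac{1}{17815} = \left(-49154\right) \frac{1}{17815} = - \frac{7022}{2545}$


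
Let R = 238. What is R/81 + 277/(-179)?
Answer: 20165/14499 ≈ 1.3908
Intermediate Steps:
R/81 + 277/(-179) = 238/81 + 277/(-179) = 238*(1/81) + 277*(-1/179) = 238/81 - 277/179 = 20165/14499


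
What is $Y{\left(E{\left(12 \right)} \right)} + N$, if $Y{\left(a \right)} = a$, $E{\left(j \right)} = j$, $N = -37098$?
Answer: $-37086$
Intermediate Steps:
$Y{\left(E{\left(12 \right)} \right)} + N = 12 - 37098 = -37086$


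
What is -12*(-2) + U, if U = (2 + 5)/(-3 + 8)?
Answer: 127/5 ≈ 25.400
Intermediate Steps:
U = 7/5 ≈ 1.4000
-12*(-2) + U = -12*(-2) + 7/5 = 24 + 7/5 = 127/5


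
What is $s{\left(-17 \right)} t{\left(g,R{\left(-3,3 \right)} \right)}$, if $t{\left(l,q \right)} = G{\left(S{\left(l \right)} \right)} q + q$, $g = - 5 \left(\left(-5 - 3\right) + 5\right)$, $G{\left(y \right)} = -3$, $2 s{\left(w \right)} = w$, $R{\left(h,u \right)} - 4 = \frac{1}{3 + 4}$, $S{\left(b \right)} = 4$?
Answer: $\frac{493}{7} \approx 70.429$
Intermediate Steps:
$R{\left(h,u \right)} = \frac{29}{7}$ ($R{\left(h,u \right)} = 4 + \frac{1}{3 + 4} = 4 + \frac{1}{7} = \frac{29}{7}$)
$s{\left(w \right)} = \frac{w}{2}$
$g = 15$ ($g = - 5 \left(-8 + 5\right) = \left(-5\right) \left(-3\right) = 15$)
$t{\left(l,q \right)} = - 2 q$ ($t{\left(l,q \right)} = - 3 q + q = - 2 q$)
$s{\left(-17 \right)} t{\left(g,R{\left(-3,3 \right)} \right)} = \frac{1}{2} \left(-17\right) \left(\left(-2\right) \frac{29}{7}\right) = \left(- \frac{17}{2}\right) \left(- \frac{58}{7}\right) = \frac{493}{7}$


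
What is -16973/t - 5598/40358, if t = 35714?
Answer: -442461653/720672806 ≈ -0.61396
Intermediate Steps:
-16973/t - 5598/40358 = -16973/35714 - 5598/40358 = -16973*1/35714 - 5598*1/40358 = -16973/35714 - 2799/20179 = -442461653/720672806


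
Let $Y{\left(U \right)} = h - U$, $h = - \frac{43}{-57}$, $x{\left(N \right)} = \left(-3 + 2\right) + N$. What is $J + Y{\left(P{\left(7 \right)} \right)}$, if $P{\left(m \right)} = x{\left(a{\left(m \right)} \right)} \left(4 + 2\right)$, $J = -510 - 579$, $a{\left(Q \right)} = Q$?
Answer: $- \frac{64082}{57} \approx -1124.2$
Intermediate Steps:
$x{\left(N \right)} = -1 + N$
$h = \frac{43}{57}$ ($h = \left(-43\right) \left(- \frac{1}{57}\right) = \frac{43}{57} \approx 0.75439$)
$J = -1089$ ($J = -510 - 579 = -1089$)
$P{\left(m \right)} = -6 + 6 m$ ($P{\left(m \right)} = \left(-1 + m\right) \left(4 + 2\right) = \left(-1 + m\right) 6 = -6 + 6 m$)
$Y{\left(U \right)} = \frac{43}{57} - U$
$J + Y{\left(P{\left(7 \right)} \right)} = -1089 + \left(\frac{43}{57} - \left(-6 + 6 \cdot 7\right)\right) = -1089 + \left(\frac{43}{57} - \left(-6 + 42\right)\right) = -1089 + \left(\frac{43}{57} - 36\right) = -1089 - \frac{2009}{57} = - \frac{64082}{57}$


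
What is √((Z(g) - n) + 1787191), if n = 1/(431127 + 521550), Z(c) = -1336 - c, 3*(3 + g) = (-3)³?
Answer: √180093468992402174/317559 ≈ 1336.4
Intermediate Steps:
g = -12 (g = -3 + (⅓)*(-3)³ = -3 + (⅓)*(-27) = -3 - 9 = -12)
n = 1/952677 ≈ 1.0497e-6
√((Z(g) - n) + 1787191) = √(((-1336 - 1*(-12)) - 1*1/952677) + 1787191) = √(((-1336 + 12) - 1/952677) + 1787191) = √((-1324 - 1/952677) + 1787191) = √(-1261344349/952677 + 1787191) = √(1701354415958/952677) = √180093468992402174/317559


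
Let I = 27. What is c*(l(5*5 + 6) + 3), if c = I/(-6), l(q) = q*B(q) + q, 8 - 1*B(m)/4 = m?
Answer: 12681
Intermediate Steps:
B(m) = 32 - 4*m
l(q) = q + q*(32 - 4*q) (l(q) = q*(32 - 4*q) + q = q + q*(32 - 4*q))
c = -9/2 (c = 27/(-6) = 27*(-⅙) = -9/2 ≈ -4.5000)
c*(l(5*5 + 6) + 3) = -9*((5*5 + 6)*(33 - 4*(5*5 + 6)) + 3)/2 = -9*((25 + 6)*(33 - 4*(25 + 6)) + 3)/2 = -9*(31*(33 - 4*31) + 3)/2 = -9*(31*(33 - 124) + 3)/2 = -9*(31*(-91) + 3)/2 = -9*(-2821 + 3)/2 = -9/2*(-2818) = 12681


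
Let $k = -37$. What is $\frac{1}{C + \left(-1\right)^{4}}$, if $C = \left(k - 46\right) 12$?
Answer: $- \frac{1}{995} \approx -0.001005$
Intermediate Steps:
$C = -996$ ($C = \left(-37 - 46\right) 12 = \left(-83\right) 12 = -996$)
$\frac{1}{C + \left(-1\right)^{4}} = \frac{1}{-996 + \left(-1\right)^{4}} = \frac{1}{-996 + 1} = \frac{1}{-995} = - \frac{1}{995}$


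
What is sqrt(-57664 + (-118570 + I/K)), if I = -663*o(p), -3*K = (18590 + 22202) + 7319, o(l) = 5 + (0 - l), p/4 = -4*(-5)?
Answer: I*sqrt(45325603760171)/16037 ≈ 419.81*I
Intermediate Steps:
p = 80 (p = 4*(-4*(-5)) = 4*20 = 80)
o(l) = 5 - l
K = -16037 (K = -((18590 + 22202) + 7319)/3 = -(40792 + 7319)/3 = -1/3*48111 = -16037)
I = 49725 (I = -663*(5 - 1*80) = -663*(5 - 80) = -663*(-75) = 49725)
sqrt(-57664 + (-118570 + I/K)) = sqrt(-57664 + (-118570 + 49725/(-16037))) = sqrt(-57664 + (-118570 + 49725*(-1/16037))) = sqrt(-57664 + (-118570 - 49725/16037)) = sqrt(-57664 - 1901556815/16037) = sqrt(-2826314383/16037) = I*sqrt(45325603760171)/16037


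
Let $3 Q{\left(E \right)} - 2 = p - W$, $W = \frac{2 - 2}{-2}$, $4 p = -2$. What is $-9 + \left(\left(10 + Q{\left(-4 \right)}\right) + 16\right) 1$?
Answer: $\frac{35}{2} \approx 17.5$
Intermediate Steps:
$p = - \frac{1}{2}$ ($p = \frac{1}{4} \left(-2\right) = - \frac{1}{2} \approx -0.5$)
$W = 0$ ($W = \left(2 - 2\right) \left(- \frac{1}{2}\right) = 0 \left(- \frac{1}{2}\right) = 0$)
$Q{\left(E \right)} = \frac{1}{2}$ ($Q{\left(E \right)} = \frac{2}{3} + \frac{- \frac{1}{2} - 0}{3} = \frac{2}{3} + \frac{- \frac{1}{2} + 0}{3} = \frac{2}{3} + \frac{1}{3} \left(- \frac{1}{2}\right) = \frac{2}{3} - \frac{1}{6} = \frac{1}{2}$)
$-9 + \left(\left(10 + Q{\left(-4 \right)}\right) + 16\right) 1 = -9 + \left(\left(10 + \frac{1}{2}\right) + 16\right) 1 = -9 + \left(\frac{21}{2} + 16\right) 1 = -9 + \frac{53}{2} \cdot 1 = -9 + \frac{53}{2} = \frac{35}{2}$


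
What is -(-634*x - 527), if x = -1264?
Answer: -800849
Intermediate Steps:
-(-634*x - 527) = -(-634*(-1264) - 527) = -(801376 - 527) = -1*800849 = -800849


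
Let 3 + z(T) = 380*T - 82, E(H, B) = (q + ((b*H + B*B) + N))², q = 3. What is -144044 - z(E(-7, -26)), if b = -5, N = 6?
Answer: -197135959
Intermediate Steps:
E(H, B) = (9 + B² - 5*H)² (E(H, B) = (3 + ((-5*H + B*B) + 6))² = (3 + ((-5*H + B²) + 6))² = (3 + ((B² - 5*H) + 6))² = (3 + (6 + B² - 5*H))² = (9 + B² - 5*H)²)
z(T) = -85 + 380*T (z(T) = -3 + (380*T - 82) = -3 + (-82 + 380*T) = -85 + 380*T)
-144044 - z(E(-7, -26)) = -144044 - (-85 + 380*(9 + (-26)² - 5*(-7))²) = -144044 - (-85 + 380*(9 + 676 + 35)²) = -144044 - (-85 + 380*720²) = -144044 - (-85 + 380*518400) = -144044 - (-85 + 196992000) = -144044 - 1*196991915 = -144044 - 196991915 = -197135959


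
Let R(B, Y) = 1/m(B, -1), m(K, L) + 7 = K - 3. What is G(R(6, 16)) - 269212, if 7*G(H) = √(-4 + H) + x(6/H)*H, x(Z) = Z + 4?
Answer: -1884479/7 + I*√17/14 ≈ -2.6921e+5 + 0.29451*I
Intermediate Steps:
m(K, L) = -10 + K (m(K, L) = -7 + (K - 3) = -7 + (-3 + K) = -10 + K)
x(Z) = 4 + Z
R(B, Y) = 1/(-10 + B)
G(H) = √(-4 + H)/7 + H*(4 + 6/H)/7 (G(H) = (√(-4 + H) + (4 + 6/H)*H)/7 = (√(-4 + H) + H*(4 + 6/H))/7 = √(-4 + H)/7 + H*(4 + 6/H)/7)
G(R(6, 16)) - 269212 = (6/7 + √(-4 + 1/(-10 + 6))/7 + 4/(7*(-10 + 6))) - 269212 = (6/7 + √(-4 + 1/(-4))/7 + (4/7)/(-4)) - 269212 = (6/7 + √(-4 - ¼)/7 + (4/7)*(-¼)) - 269212 = (6/7 + √(-17/4)/7 - ⅐) - 269212 = (6/7 + (I*√17/2)/7 - ⅐) - 269212 = (6/7 + I*√17/14 - ⅐) - 269212 = (5/7 + I*√17/14) - 269212 = -1884479/7 + I*√17/14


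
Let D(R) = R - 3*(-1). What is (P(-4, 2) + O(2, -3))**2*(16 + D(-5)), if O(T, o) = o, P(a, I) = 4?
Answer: 14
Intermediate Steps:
D(R) = 3 + R (D(R) = R + 3 = 3 + R)
(P(-4, 2) + O(2, -3))**2*(16 + D(-5)) = (4 - 3)**2*(16 + (3 - 5)) = 1**2*(16 - 2) = 1*14 = 14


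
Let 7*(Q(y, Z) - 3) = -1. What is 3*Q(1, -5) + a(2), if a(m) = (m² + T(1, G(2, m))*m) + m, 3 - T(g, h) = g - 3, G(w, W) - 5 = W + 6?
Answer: 172/7 ≈ 24.571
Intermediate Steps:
G(w, W) = 11 + W (G(w, W) = 5 + (W + 6) = 5 + (6 + W) = 11 + W)
Q(y, Z) = 20/7 (Q(y, Z) = 3 + (⅐)*(-1) = 3 - ⅐ = 20/7)
T(g, h) = 6 - g (T(g, h) = 3 - (g - 3) = 3 - (-3 + g) = 3 + (3 - g) = 6 - g)
a(m) = m² + 6*m (a(m) = (m² + (6 - 1*1)*m) + m = (m² + (6 - 1)*m) + m = (m² + 5*m) + m = m² + 6*m)
3*Q(1, -5) + a(2) = 3*(20/7) + 2*(6 + 2) = 60/7 + 2*8 = 60/7 + 16 = 172/7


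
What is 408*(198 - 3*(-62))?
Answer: 156672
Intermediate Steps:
408*(198 - 3*(-62)) = 408*(198 + 186) = 408*384 = 156672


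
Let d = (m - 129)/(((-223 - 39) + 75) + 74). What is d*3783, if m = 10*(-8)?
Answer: 790647/113 ≈ 6996.9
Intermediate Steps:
m = -80
d = 209/113 (d = (-80 - 129)/(((-223 - 39) + 75) + 74) = -209/((-262 + 75) + 74) = -209/(-187 + 74) = -209/(-113) = -209*(-1/113) = 209/113 ≈ 1.8496)
d*3783 = (209/113)*3783 = 790647/113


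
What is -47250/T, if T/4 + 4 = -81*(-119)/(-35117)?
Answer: 829639125/300214 ≈ 2763.5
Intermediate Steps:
T = -600428/35117 (T = -16 + 4*(-81*(-119)/(-35117)) = -16 + 4*(9639*(-1/35117)) = -16 + 4*(-9639/35117) = -16 - 38556/35117 = -600428/35117 ≈ -17.098)
-47250/T = -47250/(-600428/35117) = -47250*(-35117/600428) = 829639125/300214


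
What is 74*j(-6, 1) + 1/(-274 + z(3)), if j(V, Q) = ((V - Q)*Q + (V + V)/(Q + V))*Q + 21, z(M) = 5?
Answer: 1632287/1345 ≈ 1213.6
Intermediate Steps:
j(V, Q) = 21 + Q*(Q*(V - Q) + 2*V/(Q + V)) (j(V, Q) = (Q*(V - Q) + (2*V)/(Q + V))*Q + 21 = (Q*(V - Q) + 2*V/(Q + V))*Q + 21 = Q*(Q*(V - Q) + 2*V/(Q + V)) + 21 = 21 + Q*(Q*(V - Q) + 2*V/(Q + V)))
74*j(-6, 1) + 1/(-274 + z(3)) = 74*((-1*1⁴ + 21*1 + 21*(-6) + 1²*(-6)² + 2*1*(-6))/(1 - 6)) + 1/(-274 + 5) = 74*((-1*1 + 21 - 126 + 1*36 - 12)/(-5)) + 1/(-269) = 74*(-(-1 + 21 - 126 + 36 - 12)/5) - 1/269 = 74*(-⅕*(-82)) - 1/269 = 74*(82/5) - 1/269 = 6068/5 - 1/269 = 1632287/1345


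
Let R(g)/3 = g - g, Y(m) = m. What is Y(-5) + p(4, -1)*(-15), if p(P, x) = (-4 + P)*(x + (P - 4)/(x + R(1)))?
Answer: -5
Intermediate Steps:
R(g) = 0 (R(g) = 3*(g - g) = 3*0 = 0)
p(P, x) = (-4 + P)*(x + (-4 + P)/x) (p(P, x) = (-4 + P)*(x + (P - 4)/(x + 0)) = (-4 + P)*(x + (-4 + P)/x))
Y(-5) + p(4, -1)*(-15) = -5 + ((16 + 4**2 - 8*4 - 4*(-1)**2 + 4*(-1)**2)/(-1))*(-15) = -5 - (16 + 16 - 32 - 4*1 + 4*1)*(-15) = -5 - (16 + 16 - 32 - 4 + 4)*(-15) = -5 - 1*0*(-15) = -5 + 0*(-15) = -5 + 0 = -5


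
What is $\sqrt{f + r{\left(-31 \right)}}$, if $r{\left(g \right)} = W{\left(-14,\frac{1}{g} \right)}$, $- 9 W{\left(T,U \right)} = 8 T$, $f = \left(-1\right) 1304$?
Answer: $\frac{2 i \sqrt{2906}}{3} \approx 35.938 i$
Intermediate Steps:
$f = -1304$
$W{\left(T,U \right)} = - \frac{8 T}{9}$
$r{\left(g \right)} = \frac{112}{9}$ ($r{\left(g \right)} = \left(- \frac{8}{9}\right) \left(-14\right) = \frac{112}{9}$)
$\sqrt{f + r{\left(-31 \right)}} = \sqrt{-1304 + \frac{112}{9}} = \sqrt{- \frac{11624}{9}} = \frac{2 i \sqrt{2906}}{3}$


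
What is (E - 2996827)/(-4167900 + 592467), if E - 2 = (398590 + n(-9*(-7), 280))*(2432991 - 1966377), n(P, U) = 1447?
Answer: -186659867893/3575433 ≈ -52206.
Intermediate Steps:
E = 186662864720 (E = 2 + (398590 + 1447)*(2432991 - 1966377) = 2 + 400037*466614 = 2 + 186662864718 = 186662864720)
(E - 2996827)/(-4167900 + 592467) = (186662864720 - 2996827)/(-4167900 + 592467) = 186659867893/(-3575433) = 186659867893*(-1/3575433) = -186659867893/3575433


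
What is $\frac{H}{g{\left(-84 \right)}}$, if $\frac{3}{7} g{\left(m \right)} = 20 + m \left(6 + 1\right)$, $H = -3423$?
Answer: $\frac{1467}{568} \approx 2.5827$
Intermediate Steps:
$g{\left(m \right)} = \frac{140}{3} + \frac{49 m}{3}$ ($g{\left(m \right)} = \frac{7 \left(20 + m \left(6 + 1\right)\right)}{3} = \frac{7 \left(20 + m 7\right)}{3} = \frac{7 \left(20 + 7 m\right)}{3} = \frac{140}{3} + \frac{49 m}{3}$)
$\frac{H}{g{\left(-84 \right)}} = - \frac{3423}{\frac{140}{3} + \frac{49}{3} \left(-84\right)} = - \frac{3423}{\frac{140}{3} - 1372} = - \frac{3423}{- \frac{3976}{3}} = \left(-3423\right) \left(- \frac{3}{3976}\right) = \frac{1467}{568}$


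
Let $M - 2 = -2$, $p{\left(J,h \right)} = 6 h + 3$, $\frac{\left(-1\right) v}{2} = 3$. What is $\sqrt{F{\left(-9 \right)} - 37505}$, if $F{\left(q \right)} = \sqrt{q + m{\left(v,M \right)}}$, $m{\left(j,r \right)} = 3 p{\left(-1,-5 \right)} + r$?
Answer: $\sqrt{-37505 + 3 i \sqrt{10}} \approx 0.024 + 193.66 i$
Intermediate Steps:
$v = -6$ ($v = \left(-2\right) 3 = -6$)
$p{\left(J,h \right)} = 3 + 6 h$
$M = 0$ ($M = 2 - 2 = 0$)
$m{\left(j,r \right)} = -81 + r$ ($m{\left(j,r \right)} = 3 \left(3 + 6 \left(-5\right)\right) + r = 3 \left(3 - 30\right) + r = 3 \left(-27\right) + r = -81 + r$)
$F{\left(q \right)} = \sqrt{-81 + q}$ ($F{\left(q \right)} = \sqrt{q + \left(-81 + 0\right)} = \sqrt{q - 81} = \sqrt{-81 + q}$)
$\sqrt{F{\left(-9 \right)} - 37505} = \sqrt{\sqrt{-81 - 9} - 37505} = \sqrt{\sqrt{-90} - 37505} = \sqrt{3 i \sqrt{10} - 37505} = \sqrt{-37505 + 3 i \sqrt{10}}$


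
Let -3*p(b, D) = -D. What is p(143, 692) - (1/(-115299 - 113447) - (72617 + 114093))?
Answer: 128285789215/686238 ≈ 1.8694e+5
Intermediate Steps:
p(b, D) = D/3 (p(b, D) = -(-1)*D/3 = D/3)
p(143, 692) - (1/(-115299 - 113447) - (72617 + 114093)) = (⅓)*692 - (1/(-115299 - 113447) - (72617 + 114093)) = 692/3 - (1/(-228746) - 1*186710) = 692/3 - (-1/228746 - 186710) = 692/3 - 1*(-42709165661/228746) = 692/3 + 42709165661/228746 = 128285789215/686238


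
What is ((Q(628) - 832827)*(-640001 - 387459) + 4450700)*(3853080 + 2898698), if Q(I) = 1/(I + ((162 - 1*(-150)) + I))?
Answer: 161770066431417647225/28 ≈ 5.7775e+18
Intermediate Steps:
Q(I) = 1/(312 + 2*I) (Q(I) = 1/(I + ((162 + 150) + I)) = 1/(I + (312 + I)) = 1/(312 + 2*I))
((Q(628) - 832827)*(-640001 - 387459) + 4450700)*(3853080 + 2898698) = ((1/(2*(156 + 628)) - 832827)*(-640001 - 387459) + 4450700)*(3853080 + 2898698) = (((1/2)/784 - 832827)*(-1027460) + 4450700)*6751778 = (((1/2)*(1/784) - 832827)*(-1027460) + 4450700)*6751778 = ((1/1568 - 832827)*(-1027460) + 4450700)*6751778 = (-1305872735/1568*(-1027460) + 4450700)*6751778 = (47919000010825/56 + 4450700)*6751778 = (47919249250025/56)*6751778 = 161770066431417647225/28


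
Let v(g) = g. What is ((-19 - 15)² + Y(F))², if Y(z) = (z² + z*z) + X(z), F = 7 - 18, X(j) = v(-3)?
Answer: 1946025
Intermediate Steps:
X(j) = -3
F = -11
Y(z) = -3 + 2*z² (Y(z) = (z² + z*z) - 3 = (z² + z²) - 3 = 2*z² - 3 = -3 + 2*z²)
((-19 - 15)² + Y(F))² = ((-19 - 15)² + (-3 + 2*(-11)²))² = ((-34)² + (-3 + 2*121))² = (1156 + (-3 + 242))² = (1156 + 239)² = 1395² = 1946025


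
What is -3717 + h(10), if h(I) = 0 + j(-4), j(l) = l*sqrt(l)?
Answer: -3717 - 8*I ≈ -3717.0 - 8.0*I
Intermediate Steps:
j(l) = l**(3/2)
h(I) = -8*I (h(I) = 0 + (-4)**(3/2) = 0 - 8*I = -8*I)
-3717 + h(10) = -3717 - 8*I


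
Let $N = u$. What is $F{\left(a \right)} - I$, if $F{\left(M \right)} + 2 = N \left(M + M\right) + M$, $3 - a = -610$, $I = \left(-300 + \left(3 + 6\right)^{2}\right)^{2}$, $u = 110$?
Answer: $87510$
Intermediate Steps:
$N = 110$
$I = 47961$ ($I = \left(-300 + 9^{2}\right)^{2} = \left(-300 + 81\right)^{2} = \left(-219\right)^{2} = 47961$)
$a = 613$ ($a = 3 - -610 = 3 + 610 = 613$)
$F{\left(M \right)} = -2 + 221 M$ ($F{\left(M \right)} = -2 + \left(110 \left(M + M\right) + M\right) = -2 + \left(110 \cdot 2 M + M\right) = -2 + \left(220 M + M\right) = -2 + 221 M$)
$F{\left(a \right)} - I = \left(-2 + 221 \cdot 613\right) - 47961 = \left(-2 + 135473\right) - 47961 = 135471 - 47961 = 87510$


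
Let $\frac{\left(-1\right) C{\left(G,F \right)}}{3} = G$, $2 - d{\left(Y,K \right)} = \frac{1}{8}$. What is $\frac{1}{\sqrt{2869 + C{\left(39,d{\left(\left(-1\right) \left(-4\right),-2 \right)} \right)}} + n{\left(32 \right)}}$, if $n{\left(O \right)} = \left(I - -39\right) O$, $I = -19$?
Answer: $\frac{10}{6357} - \frac{\sqrt{43}}{50856} \approx 0.0014441$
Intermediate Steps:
$d{\left(Y,K \right)} = \frac{15}{8}$ ($d{\left(Y,K \right)} = 2 - \frac{1}{8} = \frac{15}{8}$)
$C{\left(G,F \right)} = - 3 G$
$n{\left(O \right)} = 20 O$ ($n{\left(O \right)} = \left(-19 - -39\right) O = \left(-19 + 39\right) O = 20 O$)
$\frac{1}{\sqrt{2869 + C{\left(39,d{\left(\left(-1\right) \left(-4\right),-2 \right)} \right)}} + n{\left(32 \right)}} = \frac{1}{\sqrt{2869 - 117} + 20 \cdot 32} = \frac{1}{\sqrt{2869 - 117} + 640} = \frac{1}{\sqrt{2752} + 640} = \frac{1}{8 \sqrt{43} + 640} = \frac{1}{640 + 8 \sqrt{43}}$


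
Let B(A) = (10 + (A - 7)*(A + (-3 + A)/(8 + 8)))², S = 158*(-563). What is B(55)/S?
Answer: -3936818/44477 ≈ -88.514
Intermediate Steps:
S = -88954
B(A) = (10 + (-7 + A)*(-3/16 + 17*A/16))² (B(A) = (10 + (-7 + A)*(A + (-3 + A)/16))² = (10 + (-7 + A)*(A + (-3 + A)*(1/16)))² = (10 + (-7 + A)*(A + (-3/16 + A/16)))² = (10 + (-7 + A)*(-3/16 + 17*A/16))²)
B(55)/S = ((181 - 122*55 + 17*55²)²/256)/(-88954) = ((181 - 6710 + 17*3025)²/256)*(-1/88954) = ((181 - 6710 + 51425)²/256)*(-1/88954) = ((1/256)*44896²)*(-1/88954) = ((1/256)*2015650816)*(-1/88954) = 7873636*(-1/88954) = -3936818/44477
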